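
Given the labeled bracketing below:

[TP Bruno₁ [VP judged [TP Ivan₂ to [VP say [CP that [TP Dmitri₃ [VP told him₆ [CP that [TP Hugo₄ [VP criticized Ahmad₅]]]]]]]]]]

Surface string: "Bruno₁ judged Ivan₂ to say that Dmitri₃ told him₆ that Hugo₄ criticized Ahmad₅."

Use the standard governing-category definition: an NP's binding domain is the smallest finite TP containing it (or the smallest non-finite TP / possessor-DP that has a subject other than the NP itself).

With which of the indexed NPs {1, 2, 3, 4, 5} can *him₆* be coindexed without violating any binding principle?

{1, 2}

*him* is a pronoun, so Principle B applies: it must be free in its binding domain.
Binding domain of *him₆*: the embedded TP, whose subject is Dmitri₃.
*Bruno₁* c-commands the pronoun but from outside its binding domain, and is not c-commanded by it → coindexation permitted.
*Ivan₂* c-commands the pronoun but from outside its binding domain, and is not c-commanded by it → coindexation permitted.
*Dmitri₃* c-commands the pronoun within its binding domain → coindexation would violate Principle B.
*Hugo₄*: the pronoun c-commands this R-expression → coindexation would violate Principle C on *Hugo₄*.
*Ahmad₅*: the pronoun c-commands this R-expression → coindexation would violate Principle C on *Ahmad₅*.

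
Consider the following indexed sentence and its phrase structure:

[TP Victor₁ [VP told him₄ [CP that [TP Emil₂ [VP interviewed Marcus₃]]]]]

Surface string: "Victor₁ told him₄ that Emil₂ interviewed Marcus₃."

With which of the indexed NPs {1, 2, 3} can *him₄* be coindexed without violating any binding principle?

none

*him* is a pronoun, so Principle B applies: it must be free in its binding domain.
Binding domain of *him₄*: the matrix TP, whose subject is Victor₁.
*Victor₁* c-commands the pronoun within its binding domain → coindexation would violate Principle B.
*Emil₂*: the pronoun c-commands this R-expression → coindexation would violate Principle C on *Emil₂*.
*Marcus₃*: the pronoun c-commands this R-expression → coindexation would violate Principle C on *Marcus₃*.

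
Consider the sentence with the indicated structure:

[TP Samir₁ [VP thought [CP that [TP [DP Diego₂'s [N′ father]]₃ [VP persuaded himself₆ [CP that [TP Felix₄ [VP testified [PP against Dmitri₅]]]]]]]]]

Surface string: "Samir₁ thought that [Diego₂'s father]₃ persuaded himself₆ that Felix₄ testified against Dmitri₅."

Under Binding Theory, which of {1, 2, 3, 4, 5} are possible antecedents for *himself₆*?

{3}

*himself* is an anaphor, so Principle A applies: it must be bound in its binding domain.
Binding domain of *himself₆*: the embedded TP, whose subject is [Diego₂'s father]₃.
*Samir₁* c-commands the anaphor but is outside its binding domain → cannot satisfy Principle A.
*Diego₂* does not c-command the anaphor → cannot bind it.
*[Diego₂'s father]₃* c-commands the anaphor within its binding domain → licit binder.
*Felix₄* does not c-command the anaphor → cannot bind it.
*Dmitri₅* does not c-command the anaphor → cannot bind it.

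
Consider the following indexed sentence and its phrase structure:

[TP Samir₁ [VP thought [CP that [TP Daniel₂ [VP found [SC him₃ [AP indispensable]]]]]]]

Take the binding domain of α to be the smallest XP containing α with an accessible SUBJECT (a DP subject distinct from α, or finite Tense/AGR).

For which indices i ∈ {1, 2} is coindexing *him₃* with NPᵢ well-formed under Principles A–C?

*him* is a pronoun, so Principle B applies: it must be free in its binding domain.
Binding domain of *him₃*: the embedded TP, whose subject is Daniel₂.
*Samir₁* c-commands the pronoun but from outside its binding domain, and is not c-commanded by it → coindexation permitted.
*Daniel₂* c-commands the pronoun within its binding domain → coindexation would violate Principle B.

{1}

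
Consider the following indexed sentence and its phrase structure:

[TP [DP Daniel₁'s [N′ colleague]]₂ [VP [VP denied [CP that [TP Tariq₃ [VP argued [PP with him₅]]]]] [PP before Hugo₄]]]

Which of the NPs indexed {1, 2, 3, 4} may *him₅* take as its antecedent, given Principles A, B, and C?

*him* is a pronoun, so Principle B applies: it must be free in its binding domain.
Binding domain of *him₅*: the embedded TP, whose subject is Tariq₃.
*Daniel₁* and the pronoun do not c-command one another → neither Principle B nor Principle C is at stake; coindexation permitted.
*[Daniel₁'s colleague]₂* c-commands the pronoun but from outside its binding domain, and is not c-commanded by it → coindexation permitted.
*Tariq₃* c-commands the pronoun within its binding domain → coindexation would violate Principle B.
*Hugo₄* and the pronoun do not c-command one another → neither Principle B nor Principle C is at stake; coindexation permitted.

{1, 2, 4}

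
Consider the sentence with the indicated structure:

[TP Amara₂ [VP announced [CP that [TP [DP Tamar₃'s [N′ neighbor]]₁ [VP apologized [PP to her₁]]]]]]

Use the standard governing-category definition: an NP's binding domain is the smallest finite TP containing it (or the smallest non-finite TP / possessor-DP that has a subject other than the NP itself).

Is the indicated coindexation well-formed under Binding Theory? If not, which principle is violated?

The two coindexed NPs are *[Tamar₃'s neighbor]₁* and *her₁*.
*her₁* is a pronoun. Its binding domain is the embedded TP, whose subject is [Tamar₃'s neighbor]₁.
*[Tamar₃'s neighbor]₁* c-commands it within that domain and carries the same index.
The pronoun is locally bound → Principle B violation.

Principle B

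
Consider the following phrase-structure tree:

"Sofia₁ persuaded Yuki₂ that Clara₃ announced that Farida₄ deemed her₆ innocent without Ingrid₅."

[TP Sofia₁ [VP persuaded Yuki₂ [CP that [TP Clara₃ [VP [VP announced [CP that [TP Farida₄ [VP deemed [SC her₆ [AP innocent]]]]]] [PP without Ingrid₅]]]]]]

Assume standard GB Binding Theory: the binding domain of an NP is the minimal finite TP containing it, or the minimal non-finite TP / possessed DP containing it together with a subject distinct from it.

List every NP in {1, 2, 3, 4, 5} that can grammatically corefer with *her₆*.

*her* is a pronoun, so Principle B applies: it must be free in its binding domain.
Binding domain of *her₆*: the embedded TP, whose subject is Farida₄.
*Sofia₁* c-commands the pronoun but from outside its binding domain, and is not c-commanded by it → coindexation permitted.
*Yuki₂* c-commands the pronoun but from outside its binding domain, and is not c-commanded by it → coindexation permitted.
*Clara₃* c-commands the pronoun but from outside its binding domain, and is not c-commanded by it → coindexation permitted.
*Farida₄* c-commands the pronoun within its binding domain → coindexation would violate Principle B.
*Ingrid₅* and the pronoun do not c-command one another → neither Principle B nor Principle C is at stake; coindexation permitted.

{1, 2, 3, 5}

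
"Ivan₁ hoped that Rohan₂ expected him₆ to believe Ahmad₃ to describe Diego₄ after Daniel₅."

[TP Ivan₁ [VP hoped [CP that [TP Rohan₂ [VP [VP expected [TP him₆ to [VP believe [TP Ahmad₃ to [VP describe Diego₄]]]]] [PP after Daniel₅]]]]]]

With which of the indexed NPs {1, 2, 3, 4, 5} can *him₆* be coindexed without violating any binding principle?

{1, 5}

*him* is a pronoun, so Principle B applies: it must be free in its binding domain.
Binding domain of *him₆*: the embedded TP, whose subject is Rohan₂.
*Ivan₁* c-commands the pronoun but from outside its binding domain, and is not c-commanded by it → coindexation permitted.
*Rohan₂* c-commands the pronoun within its binding domain → coindexation would violate Principle B.
*Ahmad₃*: the pronoun c-commands this R-expression → coindexation would violate Principle C on *Ahmad₃*.
*Diego₄*: the pronoun c-commands this R-expression → coindexation would violate Principle C on *Diego₄*.
*Daniel₅* and the pronoun do not c-command one another → neither Principle B nor Principle C is at stake; coindexation permitted.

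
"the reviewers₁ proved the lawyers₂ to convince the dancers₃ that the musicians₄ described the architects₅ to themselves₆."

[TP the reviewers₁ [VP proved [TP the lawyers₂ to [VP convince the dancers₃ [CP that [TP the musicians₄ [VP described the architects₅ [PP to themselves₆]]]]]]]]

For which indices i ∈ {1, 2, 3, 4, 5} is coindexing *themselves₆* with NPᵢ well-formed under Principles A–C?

*themselves* is an anaphor, so Principle A applies: it must be bound in its binding domain.
Binding domain of *themselves₆*: the embedded TP, whose subject is the musicians₄.
*the reviewers₁* c-commands the anaphor but is outside its binding domain → cannot satisfy Principle A.
*the lawyers₂* c-commands the anaphor but is outside its binding domain → cannot satisfy Principle A.
*the dancers₃* c-commands the anaphor but is outside its binding domain → cannot satisfy Principle A.
*the musicians₄* c-commands the anaphor within its binding domain → licit binder.
*the architects₅* c-commands the anaphor within its binding domain → licit binder.

{4, 5}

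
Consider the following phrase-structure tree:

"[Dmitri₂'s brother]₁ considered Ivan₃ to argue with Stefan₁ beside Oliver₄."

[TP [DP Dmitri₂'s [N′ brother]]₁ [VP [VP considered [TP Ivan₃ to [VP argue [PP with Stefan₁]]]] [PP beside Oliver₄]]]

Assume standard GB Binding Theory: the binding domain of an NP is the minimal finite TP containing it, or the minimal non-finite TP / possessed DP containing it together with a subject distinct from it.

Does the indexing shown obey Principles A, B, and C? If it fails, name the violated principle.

The two coindexed NPs are *[Dmitri₂'s brother]₁* and *Stefan₁*.
*Stefan₁* is an R-expression. Principle C requires it to be free everywhere.
*[Dmitri₂'s brother]₁* c-commands it and carries the same index.
The R-expression is bound → Principle C violation.

Principle C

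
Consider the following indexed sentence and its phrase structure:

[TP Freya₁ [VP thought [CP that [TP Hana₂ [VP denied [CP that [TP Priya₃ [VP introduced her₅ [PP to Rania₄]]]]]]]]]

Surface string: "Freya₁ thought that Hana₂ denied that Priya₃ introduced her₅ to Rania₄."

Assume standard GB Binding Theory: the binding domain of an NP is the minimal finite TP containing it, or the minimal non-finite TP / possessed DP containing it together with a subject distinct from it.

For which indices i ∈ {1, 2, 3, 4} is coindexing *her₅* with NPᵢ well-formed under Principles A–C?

{1, 2}

*her* is a pronoun, so Principle B applies: it must be free in its binding domain.
Binding domain of *her₅*: the embedded TP, whose subject is Priya₃.
*Freya₁* c-commands the pronoun but from outside its binding domain, and is not c-commanded by it → coindexation permitted.
*Hana₂* c-commands the pronoun but from outside its binding domain, and is not c-commanded by it → coindexation permitted.
*Priya₃* c-commands the pronoun within its binding domain → coindexation would violate Principle B.
*Rania₄*: the pronoun c-commands this R-expression → coindexation would violate Principle C on *Rania₄*.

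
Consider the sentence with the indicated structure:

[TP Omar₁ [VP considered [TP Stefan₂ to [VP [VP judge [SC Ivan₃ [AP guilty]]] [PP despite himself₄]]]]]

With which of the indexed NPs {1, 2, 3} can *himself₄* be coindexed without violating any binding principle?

{2}

*himself* is an anaphor, so Principle A applies: it must be bound in its binding domain.
Binding domain of *himself₄*: the embedded TP, whose subject is Stefan₂.
*Omar₁* c-commands the anaphor but is outside its binding domain → cannot satisfy Principle A.
*Stefan₂* c-commands the anaphor within its binding domain → licit binder.
*Ivan₃* does not c-command the anaphor → cannot bind it.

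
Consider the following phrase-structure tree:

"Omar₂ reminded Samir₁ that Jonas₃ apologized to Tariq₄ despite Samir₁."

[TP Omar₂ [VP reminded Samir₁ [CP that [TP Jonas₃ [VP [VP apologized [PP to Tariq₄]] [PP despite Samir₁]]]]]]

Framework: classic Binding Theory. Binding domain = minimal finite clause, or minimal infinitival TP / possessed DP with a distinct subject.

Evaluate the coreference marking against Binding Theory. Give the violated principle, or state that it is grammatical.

The two coindexed NPs are *Samir₁* (the lower occurrence) and *Samir₁* (the higher occurrence).
*Samir₁* (the lower occurrence) is an R-expression. Principle C requires it to be free everywhere.
*Samir₁* (the higher occurrence) c-commands it and carries the same index.
The R-expression is bound → Principle C violation.

Principle C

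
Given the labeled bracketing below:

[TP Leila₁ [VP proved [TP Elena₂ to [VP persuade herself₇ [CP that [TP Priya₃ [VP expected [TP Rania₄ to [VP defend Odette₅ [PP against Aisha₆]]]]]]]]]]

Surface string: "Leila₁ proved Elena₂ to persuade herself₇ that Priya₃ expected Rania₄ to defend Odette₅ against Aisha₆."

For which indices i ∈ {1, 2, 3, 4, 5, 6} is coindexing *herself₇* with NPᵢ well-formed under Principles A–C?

{2}

*herself* is an anaphor, so Principle A applies: it must be bound in its binding domain.
Binding domain of *herself₇*: the embedded TP, whose subject is Elena₂.
*Leila₁* c-commands the anaphor but is outside its binding domain → cannot satisfy Principle A.
*Elena₂* c-commands the anaphor within its binding domain → licit binder.
*Priya₃* does not c-command the anaphor → cannot bind it.
*Rania₄* does not c-command the anaphor → cannot bind it.
*Odette₅* does not c-command the anaphor → cannot bind it.
*Aisha₆* does not c-command the anaphor → cannot bind it.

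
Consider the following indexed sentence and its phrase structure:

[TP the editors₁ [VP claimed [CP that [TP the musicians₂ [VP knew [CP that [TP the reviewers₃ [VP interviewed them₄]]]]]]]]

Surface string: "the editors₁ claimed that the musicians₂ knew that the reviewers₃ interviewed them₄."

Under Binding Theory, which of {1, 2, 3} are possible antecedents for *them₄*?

*them* is a pronoun, so Principle B applies: it must be free in its binding domain.
Binding domain of *them₄*: the embedded TP, whose subject is the reviewers₃.
*the editors₁* c-commands the pronoun but from outside its binding domain, and is not c-commanded by it → coindexation permitted.
*the musicians₂* c-commands the pronoun but from outside its binding domain, and is not c-commanded by it → coindexation permitted.
*the reviewers₃* c-commands the pronoun within its binding domain → coindexation would violate Principle B.

{1, 2}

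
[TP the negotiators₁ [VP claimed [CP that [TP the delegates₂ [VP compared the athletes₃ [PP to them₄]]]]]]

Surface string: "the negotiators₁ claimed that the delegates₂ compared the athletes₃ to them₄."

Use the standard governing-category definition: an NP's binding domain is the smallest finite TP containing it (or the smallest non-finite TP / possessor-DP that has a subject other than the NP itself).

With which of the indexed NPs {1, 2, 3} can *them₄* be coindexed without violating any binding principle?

{1}

*them* is a pronoun, so Principle B applies: it must be free in its binding domain.
Binding domain of *them₄*: the embedded TP, whose subject is the delegates₂.
*the negotiators₁* c-commands the pronoun but from outside its binding domain, and is not c-commanded by it → coindexation permitted.
*the delegates₂* c-commands the pronoun within its binding domain → coindexation would violate Principle B.
*the athletes₃* c-commands the pronoun within its binding domain → coindexation would violate Principle B.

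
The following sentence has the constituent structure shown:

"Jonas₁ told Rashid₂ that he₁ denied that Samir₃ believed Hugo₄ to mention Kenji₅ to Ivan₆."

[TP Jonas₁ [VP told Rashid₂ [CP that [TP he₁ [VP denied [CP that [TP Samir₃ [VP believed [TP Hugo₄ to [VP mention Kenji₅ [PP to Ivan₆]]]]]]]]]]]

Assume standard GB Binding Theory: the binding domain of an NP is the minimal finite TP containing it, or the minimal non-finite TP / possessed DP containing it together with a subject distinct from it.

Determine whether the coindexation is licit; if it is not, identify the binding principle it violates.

grammatical

The two coindexed NPs are *Jonas₁* and *he₁*.
*he₁* is a pronoun; nothing c-commands it within its binding domain (the embedded TP.), so Principle B holds trivially.
*Jonas₁* is an R-expression; *he₁* does not c-command it, and no other NP shares its index, so Principle C is satisfied.
All principles are respected.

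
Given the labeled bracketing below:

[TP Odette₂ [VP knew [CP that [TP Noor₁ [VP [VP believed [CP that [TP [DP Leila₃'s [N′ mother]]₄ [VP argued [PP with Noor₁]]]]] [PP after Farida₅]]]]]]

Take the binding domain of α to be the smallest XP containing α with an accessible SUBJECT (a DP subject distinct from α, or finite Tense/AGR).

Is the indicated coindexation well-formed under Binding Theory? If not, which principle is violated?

Principle C

The two coindexed NPs are *Noor₁* (the lower occurrence) and *Noor₁* (the higher occurrence).
*Noor₁* (the lower occurrence) is an R-expression. Principle C requires it to be free everywhere.
*Noor₁* (the higher occurrence) c-commands it and carries the same index.
The R-expression is bound → Principle C violation.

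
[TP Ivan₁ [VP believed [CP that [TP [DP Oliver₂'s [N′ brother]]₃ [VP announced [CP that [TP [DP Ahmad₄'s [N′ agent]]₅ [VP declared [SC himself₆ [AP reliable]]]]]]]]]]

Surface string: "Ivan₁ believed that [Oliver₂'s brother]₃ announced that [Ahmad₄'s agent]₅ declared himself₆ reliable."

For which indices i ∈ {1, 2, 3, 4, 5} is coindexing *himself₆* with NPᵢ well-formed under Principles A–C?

*himself* is an anaphor, so Principle A applies: it must be bound in its binding domain.
Binding domain of *himself₆*: the embedded TP, whose subject is [Ahmad₄'s agent]₅.
*Ivan₁* c-commands the anaphor but is outside its binding domain → cannot satisfy Principle A.
*Oliver₂* does not c-command the anaphor → cannot bind it.
*[Oliver₂'s brother]₃* c-commands the anaphor but is outside its binding domain → cannot satisfy Principle A.
*Ahmad₄* does not c-command the anaphor → cannot bind it.
*[Ahmad₄'s agent]₅* c-commands the anaphor within its binding domain → licit binder.

{5}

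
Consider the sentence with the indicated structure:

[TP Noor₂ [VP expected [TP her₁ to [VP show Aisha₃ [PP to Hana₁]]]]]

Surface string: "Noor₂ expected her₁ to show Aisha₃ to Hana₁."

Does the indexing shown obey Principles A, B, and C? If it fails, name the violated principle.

Principle C

The two coindexed NPs are *her₁* and *Hana₁*.
*Hana₁* is an R-expression. Principle C requires it to be free everywhere.
*her₁* c-commands it and carries the same index.
The R-expression is bound → Principle C violation.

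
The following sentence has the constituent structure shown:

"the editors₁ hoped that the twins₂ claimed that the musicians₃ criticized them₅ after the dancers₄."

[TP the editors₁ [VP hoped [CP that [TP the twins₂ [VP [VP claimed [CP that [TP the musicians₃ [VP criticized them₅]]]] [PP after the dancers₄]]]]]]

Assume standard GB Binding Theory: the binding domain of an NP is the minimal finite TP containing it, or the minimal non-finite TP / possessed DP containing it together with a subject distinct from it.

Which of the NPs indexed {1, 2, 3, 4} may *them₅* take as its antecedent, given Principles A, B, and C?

{1, 2, 4}

*them* is a pronoun, so Principle B applies: it must be free in its binding domain.
Binding domain of *them₅*: the embedded TP, whose subject is the musicians₃.
*the editors₁* c-commands the pronoun but from outside its binding domain, and is not c-commanded by it → coindexation permitted.
*the twins₂* c-commands the pronoun but from outside its binding domain, and is not c-commanded by it → coindexation permitted.
*the musicians₃* c-commands the pronoun within its binding domain → coindexation would violate Principle B.
*the dancers₄* and the pronoun do not c-command one another → neither Principle B nor Principle C is at stake; coindexation permitted.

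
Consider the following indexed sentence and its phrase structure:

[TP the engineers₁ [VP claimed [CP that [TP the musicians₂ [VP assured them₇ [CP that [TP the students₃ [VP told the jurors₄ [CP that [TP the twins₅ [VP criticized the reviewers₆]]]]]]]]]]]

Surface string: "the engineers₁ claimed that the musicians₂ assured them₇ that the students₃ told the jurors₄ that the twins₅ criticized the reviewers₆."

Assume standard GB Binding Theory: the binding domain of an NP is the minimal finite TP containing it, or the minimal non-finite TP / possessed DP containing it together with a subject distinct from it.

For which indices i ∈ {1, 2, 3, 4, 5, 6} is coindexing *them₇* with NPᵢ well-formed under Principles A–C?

{1}

*them* is a pronoun, so Principle B applies: it must be free in its binding domain.
Binding domain of *them₇*: the embedded TP, whose subject is the musicians₂.
*the engineers₁* c-commands the pronoun but from outside its binding domain, and is not c-commanded by it → coindexation permitted.
*the musicians₂* c-commands the pronoun within its binding domain → coindexation would violate Principle B.
*the students₃*: the pronoun c-commands this R-expression → coindexation would violate Principle C on *the students₃*.
*the jurors₄*: the pronoun c-commands this R-expression → coindexation would violate Principle C on *the jurors₄*.
*the twins₅*: the pronoun c-commands this R-expression → coindexation would violate Principle C on *the twins₅*.
*the reviewers₆*: the pronoun c-commands this R-expression → coindexation would violate Principle C on *the reviewers₆*.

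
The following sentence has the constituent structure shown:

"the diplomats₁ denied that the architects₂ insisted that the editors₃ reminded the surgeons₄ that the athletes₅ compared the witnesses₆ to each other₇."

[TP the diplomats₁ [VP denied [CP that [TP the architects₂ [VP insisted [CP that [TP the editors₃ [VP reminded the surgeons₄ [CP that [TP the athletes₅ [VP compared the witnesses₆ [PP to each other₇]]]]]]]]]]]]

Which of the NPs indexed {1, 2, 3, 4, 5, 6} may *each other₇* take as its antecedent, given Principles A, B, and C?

*each other* is an anaphor, so Principle A applies: it must be bound in its binding domain.
Binding domain of *each other₇*: the embedded TP, whose subject is the athletes₅.
*the diplomats₁* c-commands the anaphor but is outside its binding domain → cannot satisfy Principle A.
*the architects₂* c-commands the anaphor but is outside its binding domain → cannot satisfy Principle A.
*the editors₃* c-commands the anaphor but is outside its binding domain → cannot satisfy Principle A.
*the surgeons₄* c-commands the anaphor but is outside its binding domain → cannot satisfy Principle A.
*the athletes₅* c-commands the anaphor within its binding domain → licit binder.
*the witnesses₆* c-commands the anaphor within its binding domain → licit binder.

{5, 6}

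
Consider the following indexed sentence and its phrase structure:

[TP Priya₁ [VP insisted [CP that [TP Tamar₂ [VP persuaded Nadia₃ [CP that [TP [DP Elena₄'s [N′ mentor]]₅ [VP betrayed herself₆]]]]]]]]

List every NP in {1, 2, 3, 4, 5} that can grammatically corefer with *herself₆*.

*herself* is an anaphor, so Principle A applies: it must be bound in its binding domain.
Binding domain of *herself₆*: the embedded TP, whose subject is [Elena₄'s mentor]₅.
*Priya₁* c-commands the anaphor but is outside its binding domain → cannot satisfy Principle A.
*Tamar₂* c-commands the anaphor but is outside its binding domain → cannot satisfy Principle A.
*Nadia₃* c-commands the anaphor but is outside its binding domain → cannot satisfy Principle A.
*Elena₄* does not c-command the anaphor → cannot bind it.
*[Elena₄'s mentor]₅* c-commands the anaphor within its binding domain → licit binder.

{5}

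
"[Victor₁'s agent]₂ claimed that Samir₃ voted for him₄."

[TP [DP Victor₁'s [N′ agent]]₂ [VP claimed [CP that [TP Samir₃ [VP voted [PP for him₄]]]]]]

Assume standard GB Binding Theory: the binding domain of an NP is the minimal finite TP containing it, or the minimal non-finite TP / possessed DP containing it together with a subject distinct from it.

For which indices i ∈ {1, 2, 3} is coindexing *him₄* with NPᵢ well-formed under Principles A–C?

{1, 2}

*him* is a pronoun, so Principle B applies: it must be free in its binding domain.
Binding domain of *him₄*: the embedded TP, whose subject is Samir₃.
*Victor₁* and the pronoun do not c-command one another → neither Principle B nor Principle C is at stake; coindexation permitted.
*[Victor₁'s agent]₂* c-commands the pronoun but from outside its binding domain, and is not c-commanded by it → coindexation permitted.
*Samir₃* c-commands the pronoun within its binding domain → coindexation would violate Principle B.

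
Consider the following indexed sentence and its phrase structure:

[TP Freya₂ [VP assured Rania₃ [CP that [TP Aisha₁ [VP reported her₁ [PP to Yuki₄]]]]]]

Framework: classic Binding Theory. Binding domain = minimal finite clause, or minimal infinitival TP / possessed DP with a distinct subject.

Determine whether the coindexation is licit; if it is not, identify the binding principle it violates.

Principle B

The two coindexed NPs are *Aisha₁* and *her₁*.
*her₁* is a pronoun. Its binding domain is the embedded TP, whose subject is Aisha₁.
*Aisha₁* c-commands it within that domain and carries the same index.
The pronoun is locally bound → Principle B violation.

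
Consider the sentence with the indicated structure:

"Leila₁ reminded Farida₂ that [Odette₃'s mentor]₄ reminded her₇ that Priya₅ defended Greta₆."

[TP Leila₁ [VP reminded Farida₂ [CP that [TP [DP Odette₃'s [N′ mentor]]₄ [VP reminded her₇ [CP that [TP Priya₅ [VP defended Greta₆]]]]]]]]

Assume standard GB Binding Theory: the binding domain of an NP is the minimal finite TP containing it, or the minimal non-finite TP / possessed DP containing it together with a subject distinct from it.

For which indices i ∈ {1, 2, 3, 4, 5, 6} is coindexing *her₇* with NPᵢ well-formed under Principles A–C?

*her* is a pronoun, so Principle B applies: it must be free in its binding domain.
Binding domain of *her₇*: the embedded TP, whose subject is [Odette₃'s mentor]₄.
*Leila₁* c-commands the pronoun but from outside its binding domain, and is not c-commanded by it → coindexation permitted.
*Farida₂* c-commands the pronoun but from outside its binding domain, and is not c-commanded by it → coindexation permitted.
*Odette₃* and the pronoun do not c-command one another → neither Principle B nor Principle C is at stake; coindexation permitted.
*[Odette₃'s mentor]₄* c-commands the pronoun within its binding domain → coindexation would violate Principle B.
*Priya₅*: the pronoun c-commands this R-expression → coindexation would violate Principle C on *Priya₅*.
*Greta₆*: the pronoun c-commands this R-expression → coindexation would violate Principle C on *Greta₆*.

{1, 2, 3}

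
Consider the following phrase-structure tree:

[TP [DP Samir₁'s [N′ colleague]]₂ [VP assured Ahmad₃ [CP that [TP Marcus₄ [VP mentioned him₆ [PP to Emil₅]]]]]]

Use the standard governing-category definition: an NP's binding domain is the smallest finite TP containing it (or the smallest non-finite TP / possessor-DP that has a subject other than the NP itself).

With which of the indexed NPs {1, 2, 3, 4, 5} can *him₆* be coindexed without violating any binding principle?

*him* is a pronoun, so Principle B applies: it must be free in its binding domain.
Binding domain of *him₆*: the embedded TP, whose subject is Marcus₄.
*Samir₁* and the pronoun do not c-command one another → neither Principle B nor Principle C is at stake; coindexation permitted.
*[Samir₁'s colleague]₂* c-commands the pronoun but from outside its binding domain, and is not c-commanded by it → coindexation permitted.
*Ahmad₃* c-commands the pronoun but from outside its binding domain, and is not c-commanded by it → coindexation permitted.
*Marcus₄* c-commands the pronoun within its binding domain → coindexation would violate Principle B.
*Emil₅*: the pronoun c-commands this R-expression → coindexation would violate Principle C on *Emil₅*.

{1, 2, 3}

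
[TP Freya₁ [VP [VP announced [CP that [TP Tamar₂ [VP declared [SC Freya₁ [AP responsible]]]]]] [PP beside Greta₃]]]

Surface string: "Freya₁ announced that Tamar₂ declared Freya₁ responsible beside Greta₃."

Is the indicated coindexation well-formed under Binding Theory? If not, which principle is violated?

The two coindexed NPs are *Freya₁* (the lower occurrence) and *Freya₁* (the higher occurrence).
*Freya₁* (the lower occurrence) is an R-expression. Principle C requires it to be free everywhere.
*Freya₁* (the higher occurrence) c-commands it and carries the same index.
The R-expression is bound → Principle C violation.

Principle C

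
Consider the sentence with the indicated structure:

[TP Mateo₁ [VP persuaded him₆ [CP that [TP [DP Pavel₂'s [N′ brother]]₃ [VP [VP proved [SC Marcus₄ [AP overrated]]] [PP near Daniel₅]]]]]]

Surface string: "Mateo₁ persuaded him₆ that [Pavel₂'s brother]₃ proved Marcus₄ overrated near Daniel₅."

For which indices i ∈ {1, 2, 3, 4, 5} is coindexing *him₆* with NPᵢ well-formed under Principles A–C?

*him* is a pronoun, so Principle B applies: it must be free in its binding domain.
Binding domain of *him₆*: the matrix TP, whose subject is Mateo₁.
*Mateo₁* c-commands the pronoun within its binding domain → coindexation would violate Principle B.
*Pavel₂*: the pronoun c-commands this R-expression → coindexation would violate Principle C on *Pavel₂*.
*[Pavel₂'s brother]₃*: the pronoun c-commands this R-expression → coindexation would violate Principle C on *[Pavel₂'s brother]₃*.
*Marcus₄*: the pronoun c-commands this R-expression → coindexation would violate Principle C on *Marcus₄*.
*Daniel₅*: the pronoun c-commands this R-expression → coindexation would violate Principle C on *Daniel₅*.

none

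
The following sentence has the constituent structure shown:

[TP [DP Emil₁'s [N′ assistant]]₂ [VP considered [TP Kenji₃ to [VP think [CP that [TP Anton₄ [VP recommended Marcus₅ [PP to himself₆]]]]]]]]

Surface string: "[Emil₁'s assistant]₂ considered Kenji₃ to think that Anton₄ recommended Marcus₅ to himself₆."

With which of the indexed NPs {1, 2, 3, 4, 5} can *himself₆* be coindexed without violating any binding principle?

{4, 5}

*himself* is an anaphor, so Principle A applies: it must be bound in its binding domain.
Binding domain of *himself₆*: the embedded TP, whose subject is Anton₄.
*Emil₁* does not c-command the anaphor → cannot bind it.
*[Emil₁'s assistant]₂* c-commands the anaphor but is outside its binding domain → cannot satisfy Principle A.
*Kenji₃* c-commands the anaphor but is outside its binding domain → cannot satisfy Principle A.
*Anton₄* c-commands the anaphor within its binding domain → licit binder.
*Marcus₅* c-commands the anaphor within its binding domain → licit binder.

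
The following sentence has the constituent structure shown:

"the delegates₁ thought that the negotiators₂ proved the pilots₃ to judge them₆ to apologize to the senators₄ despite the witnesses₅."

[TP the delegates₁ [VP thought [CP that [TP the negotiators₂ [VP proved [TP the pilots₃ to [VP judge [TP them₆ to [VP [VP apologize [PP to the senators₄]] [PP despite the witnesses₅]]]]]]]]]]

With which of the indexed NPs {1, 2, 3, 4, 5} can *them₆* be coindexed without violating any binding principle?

{1, 2}

*them* is a pronoun, so Principle B applies: it must be free in its binding domain.
Binding domain of *them₆*: the embedded TP, whose subject is the pilots₃.
*the delegates₁* c-commands the pronoun but from outside its binding domain, and is not c-commanded by it → coindexation permitted.
*the negotiators₂* c-commands the pronoun but from outside its binding domain, and is not c-commanded by it → coindexation permitted.
*the pilots₃* c-commands the pronoun within its binding domain → coindexation would violate Principle B.
*the senators₄*: the pronoun c-commands this R-expression → coindexation would violate Principle C on *the senators₄*.
*the witnesses₅*: the pronoun c-commands this R-expression → coindexation would violate Principle C on *the witnesses₅*.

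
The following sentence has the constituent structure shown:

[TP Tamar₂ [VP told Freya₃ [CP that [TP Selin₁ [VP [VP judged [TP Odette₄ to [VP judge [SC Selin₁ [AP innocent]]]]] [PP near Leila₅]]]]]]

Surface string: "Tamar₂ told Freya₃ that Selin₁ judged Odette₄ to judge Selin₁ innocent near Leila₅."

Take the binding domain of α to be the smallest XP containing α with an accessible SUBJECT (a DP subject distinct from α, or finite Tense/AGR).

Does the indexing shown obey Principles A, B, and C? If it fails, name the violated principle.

Principle C

The two coindexed NPs are *Selin₁* (the higher occurrence) and *Selin₁* (the lower occurrence).
*Selin₁* (the lower occurrence) is an R-expression. Principle C requires it to be free everywhere.
*Selin₁* (the higher occurrence) c-commands it and carries the same index.
The R-expression is bound → Principle C violation.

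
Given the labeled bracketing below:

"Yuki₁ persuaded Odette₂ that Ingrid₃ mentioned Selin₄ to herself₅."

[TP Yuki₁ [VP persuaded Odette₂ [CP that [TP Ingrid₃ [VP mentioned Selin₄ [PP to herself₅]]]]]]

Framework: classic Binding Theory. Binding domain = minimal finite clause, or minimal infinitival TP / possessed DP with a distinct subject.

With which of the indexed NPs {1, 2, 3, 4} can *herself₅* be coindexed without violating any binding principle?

{3, 4}

*herself* is an anaphor, so Principle A applies: it must be bound in its binding domain.
Binding domain of *herself₅*: the embedded TP, whose subject is Ingrid₃.
*Yuki₁* c-commands the anaphor but is outside its binding domain → cannot satisfy Principle A.
*Odette₂* c-commands the anaphor but is outside its binding domain → cannot satisfy Principle A.
*Ingrid₃* c-commands the anaphor within its binding domain → licit binder.
*Selin₄* c-commands the anaphor within its binding domain → licit binder.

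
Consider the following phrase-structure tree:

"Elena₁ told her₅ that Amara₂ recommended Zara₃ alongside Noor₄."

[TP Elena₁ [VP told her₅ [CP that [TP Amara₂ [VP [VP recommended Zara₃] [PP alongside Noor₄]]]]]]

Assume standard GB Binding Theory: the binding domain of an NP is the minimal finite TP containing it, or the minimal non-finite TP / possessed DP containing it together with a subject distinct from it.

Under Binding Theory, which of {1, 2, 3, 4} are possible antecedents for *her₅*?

*her* is a pronoun, so Principle B applies: it must be free in its binding domain.
Binding domain of *her₅*: the matrix TP, whose subject is Elena₁.
*Elena₁* c-commands the pronoun within its binding domain → coindexation would violate Principle B.
*Amara₂*: the pronoun c-commands this R-expression → coindexation would violate Principle C on *Amara₂*.
*Zara₃*: the pronoun c-commands this R-expression → coindexation would violate Principle C on *Zara₃*.
*Noor₄*: the pronoun c-commands this R-expression → coindexation would violate Principle C on *Noor₄*.

none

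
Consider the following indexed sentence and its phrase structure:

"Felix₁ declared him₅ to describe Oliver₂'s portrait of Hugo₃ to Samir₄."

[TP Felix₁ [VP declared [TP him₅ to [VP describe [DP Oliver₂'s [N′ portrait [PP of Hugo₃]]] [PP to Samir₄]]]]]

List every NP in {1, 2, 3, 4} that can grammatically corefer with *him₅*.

none

*him* is a pronoun, so Principle B applies: it must be free in its binding domain.
Binding domain of *him₅*: the matrix TP, whose subject is Felix₁.
*Felix₁* c-commands the pronoun within its binding domain → coindexation would violate Principle B.
*Oliver₂*: the pronoun c-commands this R-expression → coindexation would violate Principle C on *Oliver₂*.
*Hugo₃*: the pronoun c-commands this R-expression → coindexation would violate Principle C on *Hugo₃*.
*Samir₄*: the pronoun c-commands this R-expression → coindexation would violate Principle C on *Samir₄*.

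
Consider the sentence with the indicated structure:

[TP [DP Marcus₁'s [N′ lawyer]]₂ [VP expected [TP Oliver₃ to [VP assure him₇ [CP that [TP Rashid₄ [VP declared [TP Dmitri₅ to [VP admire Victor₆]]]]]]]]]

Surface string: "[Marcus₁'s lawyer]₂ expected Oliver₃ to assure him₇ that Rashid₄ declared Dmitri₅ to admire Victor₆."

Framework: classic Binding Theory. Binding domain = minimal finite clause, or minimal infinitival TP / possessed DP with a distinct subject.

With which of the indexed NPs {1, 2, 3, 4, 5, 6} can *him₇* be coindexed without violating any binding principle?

{1, 2}

*him* is a pronoun, so Principle B applies: it must be free in its binding domain.
Binding domain of *him₇*: the embedded TP, whose subject is Oliver₃.
*Marcus₁* and the pronoun do not c-command one another → neither Principle B nor Principle C is at stake; coindexation permitted.
*[Marcus₁'s lawyer]₂* c-commands the pronoun but from outside its binding domain, and is not c-commanded by it → coindexation permitted.
*Oliver₃* c-commands the pronoun within its binding domain → coindexation would violate Principle B.
*Rashid₄*: the pronoun c-commands this R-expression → coindexation would violate Principle C on *Rashid₄*.
*Dmitri₅*: the pronoun c-commands this R-expression → coindexation would violate Principle C on *Dmitri₅*.
*Victor₆*: the pronoun c-commands this R-expression → coindexation would violate Principle C on *Victor₆*.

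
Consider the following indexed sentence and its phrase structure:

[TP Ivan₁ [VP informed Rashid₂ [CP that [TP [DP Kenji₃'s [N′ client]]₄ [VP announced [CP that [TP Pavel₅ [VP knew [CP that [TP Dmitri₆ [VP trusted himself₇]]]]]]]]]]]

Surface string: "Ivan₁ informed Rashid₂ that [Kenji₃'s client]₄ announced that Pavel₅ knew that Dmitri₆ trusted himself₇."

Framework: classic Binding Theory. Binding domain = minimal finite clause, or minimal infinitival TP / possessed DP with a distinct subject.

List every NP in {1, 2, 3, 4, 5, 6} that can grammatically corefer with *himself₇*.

{6}

*himself* is an anaphor, so Principle A applies: it must be bound in its binding domain.
Binding domain of *himself₇*: the embedded TP, whose subject is Dmitri₆.
*Ivan₁* c-commands the anaphor but is outside its binding domain → cannot satisfy Principle A.
*Rashid₂* c-commands the anaphor but is outside its binding domain → cannot satisfy Principle A.
*Kenji₃* does not c-command the anaphor → cannot bind it.
*[Kenji₃'s client]₄* c-commands the anaphor but is outside its binding domain → cannot satisfy Principle A.
*Pavel₅* c-commands the anaphor but is outside its binding domain → cannot satisfy Principle A.
*Dmitri₆* c-commands the anaphor within its binding domain → licit binder.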